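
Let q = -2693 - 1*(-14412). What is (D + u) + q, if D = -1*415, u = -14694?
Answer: -3390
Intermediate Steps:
q = 11719 (q = -2693 + 14412 = 11719)
D = -415
(D + u) + q = (-415 - 14694) + 11719 = -15109 + 11719 = -3390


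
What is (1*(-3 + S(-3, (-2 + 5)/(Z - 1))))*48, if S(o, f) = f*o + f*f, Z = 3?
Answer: -252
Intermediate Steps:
S(o, f) = f² + f*o (S(o, f) = f*o + f² = f² + f*o)
(1*(-3 + S(-3, (-2 + 5)/(Z - 1))))*48 = (1*(-3 + ((-2 + 5)/(3 - 1))*((-2 + 5)/(3 - 1) - 3)))*48 = (1*(-3 + (3/2)*(3/2 - 3)))*48 = (1*(-3 + (3*(½))*(3*(½) - 3)))*48 = (1*(-3 + 3*(3/2 - 3)/2))*48 = (1*(-3 + (3/2)*(-3/2)))*48 = (1*(-3 - 9/4))*48 = (1*(-21/4))*48 = -21/4*48 = -252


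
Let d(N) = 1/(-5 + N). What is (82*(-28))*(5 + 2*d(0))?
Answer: -52808/5 ≈ -10562.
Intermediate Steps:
(82*(-28))*(5 + 2*d(0)) = (82*(-28))*(5 + 2/(-5 + 0)) = -2296*(5 + 2/(-5)) = -2296*(5 + 2*(-1/5)) = -2296*(5 - 2/5) = -2296*23/5 = -52808/5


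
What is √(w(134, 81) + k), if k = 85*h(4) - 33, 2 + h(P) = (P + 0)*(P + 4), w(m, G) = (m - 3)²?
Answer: √19678 ≈ 140.28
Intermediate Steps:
w(m, G) = (-3 + m)²
h(P) = -2 + P*(4 + P) (h(P) = -2 + (P + 0)*(P + 4) = -2 + P*(4 + P))
k = 2517 (k = 85*(-2 + 4² + 4*4) - 33 = 85*(-2 + 16 + 16) - 33 = 85*30 - 33 = 2550 - 33 = 2517)
√(w(134, 81) + k) = √((-3 + 134)² + 2517) = √(131² + 2517) = √(17161 + 2517) = √19678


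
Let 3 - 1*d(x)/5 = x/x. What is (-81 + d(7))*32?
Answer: -2272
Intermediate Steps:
d(x) = 10 (d(x) = 15 - 5*x/x = 15 - 5*1 = 15 - 5 = 10)
(-81 + d(7))*32 = (-81 + 10)*32 = -71*32 = -2272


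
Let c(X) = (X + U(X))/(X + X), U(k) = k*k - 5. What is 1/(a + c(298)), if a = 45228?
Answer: 596/27044985 ≈ 2.2037e-5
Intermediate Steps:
U(k) = -5 + k² (U(k) = k² - 5 = -5 + k²)
c(X) = (-5 + X + X²)/(2*X) (c(X) = (X + (-5 + X²))/(X + X) = (-5 + X + X²)/((2*X)) = (-5 + X + X²)*(1/(2*X)) = (-5 + X + X²)/(2*X))
1/(a + c(298)) = 1/(45228 + (½)*(-5 + 298 + 298²)/298) = 1/(45228 + (½)*(1/298)*(-5 + 298 + 88804)) = 1/(45228 + (½)*(1/298)*89097) = 1/(45228 + 89097/596) = 1/(27044985/596) = 596/27044985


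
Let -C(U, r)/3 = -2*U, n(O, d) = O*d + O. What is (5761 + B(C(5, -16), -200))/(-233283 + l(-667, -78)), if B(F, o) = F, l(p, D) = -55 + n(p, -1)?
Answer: -5791/233338 ≈ -0.024818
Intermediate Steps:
n(O, d) = O + O*d
l(p, D) = -55 (l(p, D) = -55 + p*(1 - 1) = -55 + p*0 = -55 + 0 = -55)
C(U, r) = 6*U (C(U, r) = -(-6)*U = 6*U)
(5761 + B(C(5, -16), -200))/(-233283 + l(-667, -78)) = (5761 + 6*5)/(-233283 - 55) = (5761 + 30)/(-233338) = 5791*(-1/233338) = -5791/233338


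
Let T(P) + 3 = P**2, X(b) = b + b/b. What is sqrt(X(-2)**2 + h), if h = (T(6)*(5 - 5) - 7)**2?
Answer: 5*sqrt(2) ≈ 7.0711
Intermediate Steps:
X(b) = 1 + b (X(b) = b + 1 = 1 + b)
T(P) = -3 + P**2
h = 49 (h = ((-3 + 6**2)*(5 - 5) - 7)**2 = ((-3 + 36)*0 - 7)**2 = (33*0 - 7)**2 = (0 - 7)**2 = (-7)**2 = 49)
sqrt(X(-2)**2 + h) = sqrt((1 - 2)**2 + 49) = sqrt((-1)**2 + 49) = sqrt(1 + 49) = sqrt(50) = 5*sqrt(2)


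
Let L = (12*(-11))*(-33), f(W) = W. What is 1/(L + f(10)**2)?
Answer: 1/4456 ≈ 0.00022442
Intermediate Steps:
L = 4356 (L = -132*(-33) = 4356)
1/(L + f(10)**2) = 1/(4356 + 10**2) = 1/(4356 + 100) = 1/4456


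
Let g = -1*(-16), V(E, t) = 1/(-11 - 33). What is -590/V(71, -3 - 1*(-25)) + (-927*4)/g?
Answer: 102913/4 ≈ 25728.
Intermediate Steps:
V(E, t) = -1/44 (V(E, t) = 1/(-44) = -1/44)
g = 16
-590/V(71, -3 - 1*(-25)) + (-927*4)/g = -590/(-1/44) - 927*4/16 = -590*(-44) - 3708*1/16 = 25960 - 927/4 = 102913/4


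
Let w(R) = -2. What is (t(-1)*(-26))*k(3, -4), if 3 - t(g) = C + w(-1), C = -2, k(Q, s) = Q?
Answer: -546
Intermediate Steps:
t(g) = 7 (t(g) = 3 - (-2 - 2) = 3 - 1*(-4) = 3 + 4 = 7)
(t(-1)*(-26))*k(3, -4) = (7*(-26))*3 = -182*3 = -546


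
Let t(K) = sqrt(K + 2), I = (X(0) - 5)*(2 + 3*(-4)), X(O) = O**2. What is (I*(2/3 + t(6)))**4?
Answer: 43300000000/81 + 7600000000*sqrt(2)/27 ≈ 9.3264e+8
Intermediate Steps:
I = 50 (I = (0**2 - 5)*(2 + 3*(-4)) = (0 - 5)*(2 - 12) = -5*(-10) = 50)
t(K) = sqrt(2 + K)
(I*(2/3 + t(6)))**4 = (50*(2/3 + sqrt(2 + 6)))**4 = (50*(2*(1/3) + sqrt(8)))**4 = (50*(2/3 + 2*sqrt(2)))**4 = (100/3 + 100*sqrt(2))**4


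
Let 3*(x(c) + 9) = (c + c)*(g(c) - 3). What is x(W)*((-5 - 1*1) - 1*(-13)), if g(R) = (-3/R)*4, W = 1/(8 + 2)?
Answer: -602/5 ≈ -120.40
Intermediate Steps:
W = 1/10 ≈ 0.10000
g(R) = -12/R (g(R) = -3/R*4 = -12/R)
x(c) = -9 + 2*c*(-3 - 12/c)/3 (x(c) = -9 + ((c + c)*(-12/c - 3))/3 = -9 + ((2*c)*(-3 - 12/c))/3 = -9 + (2*c*(-3 - 12/c))/3 = -9 + 2*c*(-3 - 12/c)/3)
x(W)*((-5 - 1*1) - 1*(-13)) = (-17 - 2*1/10)*((-5 - 1*1) - 1*(-13)) = (-17 - 1/5)*((-5 - 1) + 13) = -86*(-6 + 13)/5 = -86/5*7 = -602/5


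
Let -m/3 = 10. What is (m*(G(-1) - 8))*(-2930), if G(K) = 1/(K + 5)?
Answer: -681225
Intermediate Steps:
G(K) = 1/(5 + K)
m = -30 (m = -3*10 = -30)
(m*(G(-1) - 8))*(-2930) = -30*(1/(5 - 1) - 8)*(-2930) = -30*(1/4 - 8)*(-2930) = -30*(-31/4)*(-2930) = (465/2)*(-2930) = -681225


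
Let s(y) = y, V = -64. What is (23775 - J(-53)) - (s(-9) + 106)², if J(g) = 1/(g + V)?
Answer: 1680823/117 ≈ 14366.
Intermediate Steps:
J(g) = 1/(-64 + g) (J(g) = 1/(g - 64) = 1/(-64 + g))
(23775 - J(-53)) - (s(-9) + 106)² = (23775 - 1/(-64 - 53)) - (-9 + 106)² = (23775 - 1/(-117)) - 1*97² = (23775 - 1*(-1/117)) - 1*9409 = (23775 + 1/117) - 9409 = 2781676/117 - 9409 = 1680823/117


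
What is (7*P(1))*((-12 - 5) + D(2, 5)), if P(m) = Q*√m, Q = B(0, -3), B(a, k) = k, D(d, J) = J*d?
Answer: 147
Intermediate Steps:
Q = -3
P(m) = -3*√m
(7*P(1))*((-12 - 5) + D(2, 5)) = (7*(-3*√1))*((-12 - 5) + 5*2) = (7*(-3*1))*(-17 + 10) = (7*(-3))*(-7) = -21*(-7) = 147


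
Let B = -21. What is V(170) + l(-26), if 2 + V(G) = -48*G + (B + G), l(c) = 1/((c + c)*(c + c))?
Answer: -21667151/2704 ≈ -8013.0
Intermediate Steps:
l(c) = 1/(4*c**2) (l(c) = 1/((2*c)*(2*c)) = 1/(4*c**2))
V(G) = -23 - 47*G (V(G) = -2 + (-48*G + (-21 + G)) = -2 + (-21 - 47*G) = -23 - 47*G)
V(170) + l(-26) = (-23 - 47*170) + (1/4)/(-26)**2 = (-23 - 7990) + (1/4)*(1/676) = -8013 + 1/2704 = -21667151/2704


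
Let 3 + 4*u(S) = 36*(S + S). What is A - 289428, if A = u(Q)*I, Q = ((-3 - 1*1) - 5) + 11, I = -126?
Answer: -587739/2 ≈ -2.9387e+5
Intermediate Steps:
Q = 2 (Q = ((-3 - 1) - 5) + 11 = (-4 - 5) + 11 = -9 + 11 = 2)
u(S) = -¾ + 18*S (u(S) = -¾ + (36*(S + S))/4 = -¾ + (36*(2*S))/4 = -¾ + (72*S)/4 = -¾ + 18*S)
A = -8883/2 (A = (-¾ + 18*2)*(-126) = (-¾ + 36)*(-126) = (141/4)*(-126) = -8883/2 ≈ -4441.5)
A - 289428 = -8883/2 - 289428 = -587739/2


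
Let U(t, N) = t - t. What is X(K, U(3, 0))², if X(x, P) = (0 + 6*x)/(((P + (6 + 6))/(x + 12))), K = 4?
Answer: 1024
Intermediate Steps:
U(t, N) = 0
X(x, P) = 6*x*(12 + x)/(12 + P) (X(x, P) = (6*x)/(((P + 12)/(12 + x))) = (6*x)/(((12 + P)/(12 + x))) = (6*x)*((12 + x)/(12 + P)) = 6*x*(12 + x)/(12 + P))
X(K, U(3, 0))² = (6*4*(12 + 4)/(12 + 0))² = (6*4*16/12)² = (6*4*(1/12)*16)² = 32² = 1024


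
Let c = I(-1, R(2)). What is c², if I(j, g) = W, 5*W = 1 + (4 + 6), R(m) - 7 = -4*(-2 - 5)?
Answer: 121/25 ≈ 4.8400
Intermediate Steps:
R(m) = 35 (R(m) = 7 - 4*(-2 - 5) = 7 - 4*(-7) = 7 + 28 = 35)
W = 11/5 (W = (1 + (4 + 6))/5 = (1 + 10)/5 = (⅕)*11 = 11/5 ≈ 2.2000)
I(j, g) = 11/5
c = 11/5 ≈ 2.2000
c² = (11/5)² = 121/25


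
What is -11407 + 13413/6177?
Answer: -23482542/2059 ≈ -11405.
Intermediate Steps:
-11407 + 13413/6177 = -11407 + 13413*(1/6177) = -11407 + 4471/2059 = -23482542/2059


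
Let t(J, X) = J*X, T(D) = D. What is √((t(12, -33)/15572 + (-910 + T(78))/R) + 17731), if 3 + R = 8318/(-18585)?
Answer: 2*√967308166604544523/14672717 ≈ 134.06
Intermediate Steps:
R = -64073/18585 (R = -3 + 8318/(-18585) = -3 + 8318*(-1/18585) = -3 - 8318/18585 = -64073/18585 ≈ -3.4476)
√((t(12, -33)/15572 + (-910 + T(78))/R) + 17731) = √(((12*(-33))/15572 + (-910 + 78)/(-64073/18585)) + 17731) = √((-396*1/15572 - 832*(-18585/64073)) + 17731) = √((-99/3893 + 15462720/64073) + 17731) = √(3540589749/14672717 + 17731) = √(263702534876/14672717) = 2*√967308166604544523/14672717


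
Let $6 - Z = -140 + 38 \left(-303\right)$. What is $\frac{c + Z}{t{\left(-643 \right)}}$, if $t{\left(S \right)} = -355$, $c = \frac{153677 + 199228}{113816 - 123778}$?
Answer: $- \frac{23160803}{707302} \approx -32.745$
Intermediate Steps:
$c = - \frac{352905}{9962}$ ($c = \frac{352905}{-9962} = 352905 \left(- \frac{1}{9962}\right) = - \frac{352905}{9962} \approx -35.425$)
$Z = 11660$ ($Z = 6 - \left(-140 + 38 \left(-303\right)\right) = 6 - \left(-140 - 11514\right) = 6 - -11654 = 6 + 11654 = 11660$)
$\frac{c + Z}{t{\left(-643 \right)}} = \frac{- \frac{352905}{9962} + 11660}{-355} = \frac{115804015}{9962} \left(- \frac{1}{355}\right) = - \frac{23160803}{707302}$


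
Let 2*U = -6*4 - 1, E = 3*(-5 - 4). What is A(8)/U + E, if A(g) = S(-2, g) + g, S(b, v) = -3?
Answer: -137/5 ≈ -27.400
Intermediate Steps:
E = -27 (E = 3*(-9) = -27)
U = -25/2 (U = (-6*4 - 1)/2 = (-24 - 1)/2 = (½)*(-25) = -25/2 ≈ -12.500)
A(g) = -3 + g
A(8)/U + E = (-3 + 8)/(-25/2) - 27 = -2/25*5 - 27 = -⅖ - 27 = -137/5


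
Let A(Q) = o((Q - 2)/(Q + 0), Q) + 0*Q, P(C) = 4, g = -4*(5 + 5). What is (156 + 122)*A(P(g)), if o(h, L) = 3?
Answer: 834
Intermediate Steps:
g = -40 (g = -4*10 = -40)
A(Q) = 3 (A(Q) = 3 + 0*Q = 3 + 0 = 3)
(156 + 122)*A(P(g)) = (156 + 122)*3 = 278*3 = 834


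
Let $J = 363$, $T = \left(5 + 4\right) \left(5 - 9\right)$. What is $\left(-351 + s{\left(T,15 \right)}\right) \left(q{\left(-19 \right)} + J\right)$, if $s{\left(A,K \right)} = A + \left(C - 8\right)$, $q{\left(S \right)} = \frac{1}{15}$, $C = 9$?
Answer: $- \frac{2102156}{15} \approx -1.4014 \cdot 10^{5}$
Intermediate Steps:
$q{\left(S \right)} = \frac{1}{15}$
$T = -36$ ($T = 9 \left(-4\right) = -36$)
$s{\left(A,K \right)} = 1 + A$ ($s{\left(A,K \right)} = A + \left(9 - 8\right) = A + 1 = 1 + A$)
$\left(-351 + s{\left(T,15 \right)}\right) \left(q{\left(-19 \right)} + J\right) = \left(-351 + \left(1 - 36\right)\right) \left(\frac{1}{15} + 363\right) = \left(-351 - 35\right) \frac{5446}{15} = \left(-386\right) \frac{5446}{15} = - \frac{2102156}{15}$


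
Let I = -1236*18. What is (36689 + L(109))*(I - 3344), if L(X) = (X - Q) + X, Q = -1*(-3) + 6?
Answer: -944293616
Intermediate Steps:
Q = 9 (Q = 3 + 6 = 9)
L(X) = -9 + 2*X (L(X) = (X - 1*9) + X = (X - 9) + X = (-9 + X) + X = -9 + 2*X)
I = -22248
(36689 + L(109))*(I - 3344) = (36689 + (-9 + 2*109))*(-22248 - 3344) = (36689 + (-9 + 218))*(-25592) = (36689 + 209)*(-25592) = 36898*(-25592) = -944293616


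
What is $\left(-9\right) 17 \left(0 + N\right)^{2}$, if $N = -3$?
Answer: $-1377$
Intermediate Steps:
$\left(-9\right) 17 \left(0 + N\right)^{2} = \left(-9\right) 17 \left(0 - 3\right)^{2} = - 153 \left(-3\right)^{2} = \left(-153\right) 9 = -1377$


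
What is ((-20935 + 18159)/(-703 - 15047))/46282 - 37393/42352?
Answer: -6814297985087/7718032602000 ≈ -0.88291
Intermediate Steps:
((-20935 + 18159)/(-703 - 15047))/46282 - 37393/42352 = -2776/(-15750)*(1/46282) - 37393*1/42352 = -2776*(-1/15750)*(1/46282) - 37393/42352 = (1388/7875)*(1/46282) - 37393/42352 = 694/182235375 - 37393/42352 = -6814297985087/7718032602000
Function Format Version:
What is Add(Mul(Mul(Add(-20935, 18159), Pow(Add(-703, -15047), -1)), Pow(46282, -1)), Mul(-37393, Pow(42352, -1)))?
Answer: Rational(-6814297985087, 7718032602000) ≈ -0.88291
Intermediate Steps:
Add(Mul(Mul(Add(-20935, 18159), Pow(Add(-703, -15047), -1)), Pow(46282, -1)), Mul(-37393, Pow(42352, -1))) = Add(Mul(Mul(-2776, Pow(-15750, -1)), Rational(1, 46282)), Mul(-37393, Rational(1, 42352))) = Add(Mul(Mul(-2776, Rational(-1, 15750)), Rational(1, 46282)), Rational(-37393, 42352)) = Add(Mul(Rational(1388, 7875), Rational(1, 46282)), Rational(-37393, 42352)) = Add(Rational(694, 182235375), Rational(-37393, 42352)) = Rational(-6814297985087, 7718032602000)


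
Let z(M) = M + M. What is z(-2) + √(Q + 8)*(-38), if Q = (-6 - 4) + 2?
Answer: -4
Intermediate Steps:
z(M) = 2*M
Q = -8 (Q = -10 + 2 = -8)
z(-2) + √(Q + 8)*(-38) = 2*(-2) + √(-8 + 8)*(-38) = -4 + √0*(-38) = -4 + 0*(-38) = -4 + 0 = -4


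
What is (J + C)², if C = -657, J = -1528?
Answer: 4774225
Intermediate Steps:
(J + C)² = (-1528 - 657)² = (-2185)² = 4774225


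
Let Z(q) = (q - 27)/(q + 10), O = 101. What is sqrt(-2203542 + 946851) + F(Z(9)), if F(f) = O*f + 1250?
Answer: 21932/19 + I*sqrt(1256691) ≈ 1154.3 + 1121.0*I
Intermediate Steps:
Z(q) = (-27 + q)/(10 + q)
F(f) = 1250 + 101*f (F(f) = 101*f + 1250 = 1250 + 101*f)
sqrt(-2203542 + 946851) + F(Z(9)) = sqrt(-2203542 + 946851) + (1250 + 101*((-27 + 9)/(10 + 9))) = sqrt(-1256691) + (1250 + 101*(-18/19)) = I*sqrt(1256691) + (1250 + 101*((1/19)*(-18))) = I*sqrt(1256691) + (1250 + 101*(-18/19)) = I*sqrt(1256691) + (1250 - 1818/19) = I*sqrt(1256691) + 21932/19 = 21932/19 + I*sqrt(1256691)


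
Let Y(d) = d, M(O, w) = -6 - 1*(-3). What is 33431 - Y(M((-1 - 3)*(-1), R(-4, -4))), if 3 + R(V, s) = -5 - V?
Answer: 33434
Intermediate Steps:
R(V, s) = -8 - V (R(V, s) = -3 + (-5 - V) = -8 - V)
M(O, w) = -3 (M(O, w) = -6 + 3 = -3)
33431 - Y(M((-1 - 3)*(-1), R(-4, -4))) = 33431 - 1*(-3) = 33431 + 3 = 33434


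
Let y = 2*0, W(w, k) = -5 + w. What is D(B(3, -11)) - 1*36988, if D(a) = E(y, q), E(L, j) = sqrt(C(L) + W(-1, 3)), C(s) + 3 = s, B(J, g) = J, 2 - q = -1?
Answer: -36988 + 3*I ≈ -36988.0 + 3.0*I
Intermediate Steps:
q = 3 (q = 2 - 1*(-1) = 2 + 1 = 3)
C(s) = -3 + s
y = 0
E(L, j) = sqrt(-9 + L) (E(L, j) = sqrt((-3 + L) + (-5 - 1)) = sqrt((-3 + L) - 6) = sqrt(-9 + L))
D(a) = 3*I (D(a) = sqrt(-9 + 0) = sqrt(-9) = 3*I)
D(B(3, -11)) - 1*36988 = 3*I - 1*36988 = 3*I - 36988 = -36988 + 3*I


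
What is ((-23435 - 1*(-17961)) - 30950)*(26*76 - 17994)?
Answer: 583439632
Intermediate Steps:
((-23435 - 1*(-17961)) - 30950)*(26*76 - 17994) = ((-23435 + 17961) - 30950)*(1976 - 17994) = (-5474 - 30950)*(-16018) = -36424*(-16018) = 583439632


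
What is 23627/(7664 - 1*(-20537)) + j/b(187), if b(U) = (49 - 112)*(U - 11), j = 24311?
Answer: -60516905/44670384 ≈ -1.3547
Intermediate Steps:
b(U) = 693 - 63*U (b(U) = -63*(-11 + U) = 693 - 63*U)
23627/(7664 - 1*(-20537)) + j/b(187) = 23627/(7664 - 1*(-20537)) + 24311/(693 - 63*187) = 23627/(7664 + 20537) + 24311/(693 - 11781) = 23627/28201 + 24311/(-11088) = 23627*(1/28201) + 24311*(-1/11088) = 23627/28201 - 3473/1584 = -60516905/44670384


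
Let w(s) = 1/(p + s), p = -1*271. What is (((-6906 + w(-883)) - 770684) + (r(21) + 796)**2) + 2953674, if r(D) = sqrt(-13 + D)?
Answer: 3242403031/1154 + 3184*sqrt(2) ≈ 2.8142e+6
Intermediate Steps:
p = -271
w(s) = 1/(-271 + s)
(((-6906 + w(-883)) - 770684) + (r(21) + 796)**2) + 2953674 = (((-6906 + 1/(-271 - 883)) - 770684) + (sqrt(-13 + 21) + 796)**2) + 2953674 = (((-6906 + 1/(-1154)) - 770684) + (sqrt(8) + 796)**2) + 2953674 = (((-6906 - 1/1154) - 770684) + (2*sqrt(2) + 796)**2) + 2953674 = ((-7969525/1154 - 770684) + (796 + 2*sqrt(2))**2) + 2953674 = (-897338861/1154 + (796 + 2*sqrt(2))**2) + 2953674 = 2511200935/1154 + (796 + 2*sqrt(2))**2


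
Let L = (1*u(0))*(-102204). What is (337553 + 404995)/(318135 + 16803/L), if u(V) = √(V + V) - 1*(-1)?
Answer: 8432375088/3612739193 ≈ 2.3341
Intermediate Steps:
u(V) = 1 + √2*√V (u(V) = √(2*V) + 1 = √2*√V + 1 = 1 + √2*√V)
L = -102204 (L = (1*(1 + √2*√0))*(-102204) = (1*(1 + √2*0))*(-102204) = (1*(1 + 0))*(-102204) = (1*1)*(-102204) = 1*(-102204) = -102204)
(337553 + 404995)/(318135 + 16803/L) = (337553 + 404995)/(318135 + 16803/(-102204)) = 742548/(318135 + 16803*(-1/102204)) = 742548/(318135 - 1867/11356) = 742548/(3612739193/11356) = 742548*(11356/3612739193) = 8432375088/3612739193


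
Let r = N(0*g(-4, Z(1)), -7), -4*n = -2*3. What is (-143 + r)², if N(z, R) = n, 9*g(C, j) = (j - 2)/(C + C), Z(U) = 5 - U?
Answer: 80089/4 ≈ 20022.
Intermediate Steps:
g(C, j) = (-2 + j)/(18*C) (g(C, j) = ((j - 2)/(C + C))/9 = ((-2 + j)/((2*C)))/9 = ((-2 + j)*(1/(2*C)))/9 = ((-2 + j)/(2*C))/9 = (-2 + j)/(18*C))
n = 3/2 (n = -(-1)*3/2 = -¼*(-6) = 3/2 ≈ 1.5000)
N(z, R) = 3/2
r = 3/2 ≈ 1.5000
(-143 + r)² = (-143 + 3/2)² = (-283/2)² = 80089/4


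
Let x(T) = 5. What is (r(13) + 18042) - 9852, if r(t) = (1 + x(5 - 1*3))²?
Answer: 8226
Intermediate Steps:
r(t) = 36 (r(t) = (1 + 5)² = 6² = 36)
(r(13) + 18042) - 9852 = (36 + 18042) - 9852 = 18078 - 9852 = 8226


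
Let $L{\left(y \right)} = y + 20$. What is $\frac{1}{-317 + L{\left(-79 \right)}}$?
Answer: $- \frac{1}{376} \approx -0.0026596$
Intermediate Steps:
$L{\left(y \right)} = 20 + y$
$\frac{1}{-317 + L{\left(-79 \right)}} = \frac{1}{-317 + \left(20 - 79\right)} = \frac{1}{-317 - 59} = \frac{1}{-376} = - \frac{1}{376}$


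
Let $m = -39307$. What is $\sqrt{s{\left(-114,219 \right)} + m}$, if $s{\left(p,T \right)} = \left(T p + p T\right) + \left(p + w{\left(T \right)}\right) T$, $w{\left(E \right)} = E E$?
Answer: $\sqrt{10389254} \approx 3223.2$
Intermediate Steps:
$w{\left(E \right)} = E^{2}$
$s{\left(p,T \right)} = T \left(p + T^{2}\right) + 2 T p$ ($s{\left(p,T \right)} = \left(T p + p T\right) + \left(p + T^{2}\right) T = \left(T p + T p\right) + T \left(p + T^{2}\right) = 2 T p + T \left(p + T^{2}\right) = T \left(p + T^{2}\right) + 2 T p$)
$\sqrt{s{\left(-114,219 \right)} + m} = \sqrt{219 \left(219^{2} + 3 \left(-114\right)\right) - 39307} = \sqrt{219 \left(47961 - 342\right) - 39307} = \sqrt{219 \cdot 47619 - 39307} = \sqrt{10428561 - 39307} = \sqrt{10389254}$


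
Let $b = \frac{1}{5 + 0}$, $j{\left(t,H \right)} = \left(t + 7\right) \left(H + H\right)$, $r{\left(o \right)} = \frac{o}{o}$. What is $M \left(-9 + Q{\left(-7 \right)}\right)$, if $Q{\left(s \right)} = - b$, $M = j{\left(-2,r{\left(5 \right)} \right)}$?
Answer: $-92$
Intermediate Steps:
$r{\left(o \right)} = 1$
$j{\left(t,H \right)} = 2 H \left(7 + t\right)$ ($j{\left(t,H \right)} = \left(7 + t\right) 2 H = 2 H \left(7 + t\right)$)
$b = \frac{1}{5} \approx 0.2$
$M = 10$ ($M = 2 \cdot 1 \left(7 - 2\right) = 2 \cdot 1 \cdot 5 = 10$)
$Q{\left(s \right)} = - \frac{1}{5}$ ($Q{\left(s \right)} = \left(-1\right) \frac{1}{5} = - \frac{1}{5}$)
$M \left(-9 + Q{\left(-7 \right)}\right) = 10 \left(-9 - \frac{1}{5}\right) = 10 \left(- \frac{46}{5}\right) = -92$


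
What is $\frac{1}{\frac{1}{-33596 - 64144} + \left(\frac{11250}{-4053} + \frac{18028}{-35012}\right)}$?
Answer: $- \frac{1155805115220}{3803339807483} \approx -0.30389$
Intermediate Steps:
$\frac{1}{\frac{1}{-33596 - 64144} + \left(\frac{11250}{-4053} + \frac{18028}{-35012}\right)} = \frac{1}{\frac{1}{-97740} + \left(11250 \left(- \frac{1}{4053}\right) + 18028 \left(- \frac{1}{35012}\right)\right)} = \frac{1}{- \frac{1}{97740} - \frac{38912707}{11825303}} = \frac{1}{- \frac{3803339807483}{1155805115220}} = - \frac{1155805115220}{3803339807483}$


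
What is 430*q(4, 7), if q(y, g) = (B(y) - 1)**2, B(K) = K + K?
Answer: 21070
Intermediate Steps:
B(K) = 2*K
q(y, g) = (-1 + 2*y)**2 (q(y, g) = (2*y - 1)**2 = (-1 + 2*y)**2)
430*q(4, 7) = 430*(-1 + 2*4)**2 = 430*(-1 + 8)**2 = 430*7**2 = 430*49 = 21070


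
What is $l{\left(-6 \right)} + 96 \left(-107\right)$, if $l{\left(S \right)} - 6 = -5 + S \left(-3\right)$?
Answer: $-10253$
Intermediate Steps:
$l{\left(S \right)} = 1 - 3 S$ ($l{\left(S \right)} = 6 + \left(-5 + S \left(-3\right)\right) = 6 - \left(5 + 3 S\right) = 1 - 3 S$)
$l{\left(-6 \right)} + 96 \left(-107\right) = \left(1 - -18\right) + 96 \left(-107\right) = \left(1 + 18\right) - 10272 = 19 - 10272 = -10253$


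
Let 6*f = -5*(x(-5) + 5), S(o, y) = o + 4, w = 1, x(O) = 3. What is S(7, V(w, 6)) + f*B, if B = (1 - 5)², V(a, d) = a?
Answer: -287/3 ≈ -95.667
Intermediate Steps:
S(o, y) = 4 + o
f = -20/3 (f = (-5*(3 + 5))/6 = (-5*8)/6 = (⅙)*(-40) = -20/3 ≈ -6.6667)
B = 16 (B = (-4)² = 16)
S(7, V(w, 6)) + f*B = (4 + 7) - 20/3*16 = 11 - 320/3 = -287/3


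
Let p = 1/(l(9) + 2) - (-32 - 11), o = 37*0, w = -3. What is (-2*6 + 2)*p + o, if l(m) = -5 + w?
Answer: -1285/3 ≈ -428.33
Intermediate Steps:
l(m) = -8 (l(m) = -5 - 3 = -8)
o = 0
p = 257/6 (p = 1/(-8 + 2) - (-32 - 11) = 1/(-6) - 1*(-43) = -⅙ + 43 = 257/6 ≈ 42.833)
(-2*6 + 2)*p + o = (-2*6 + 2)*(257/6) + 0 = (-12 + 2)*(257/6) + 0 = -10*257/6 + 0 = -1285/3 + 0 = -1285/3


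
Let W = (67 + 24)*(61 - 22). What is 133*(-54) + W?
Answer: -3633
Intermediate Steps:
W = 3549 (W = 91*39 = 3549)
133*(-54) + W = 133*(-54) + 3549 = -7182 + 3549 = -3633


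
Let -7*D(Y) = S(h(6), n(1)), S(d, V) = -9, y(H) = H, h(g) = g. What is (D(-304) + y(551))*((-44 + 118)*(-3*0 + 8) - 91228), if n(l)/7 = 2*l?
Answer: -50056968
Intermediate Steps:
n(l) = 14*l (n(l) = 7*(2*l) = 14*l)
D(Y) = 9/7 (D(Y) = -1/7*(-9) = 9/7)
(D(-304) + y(551))*((-44 + 118)*(-3*0 + 8) - 91228) = (9/7 + 551)*((-44 + 118)*(-3*0 + 8) - 91228) = 3866*(74*(0 + 8) - 91228)/7 = 3866*(74*8 - 91228)/7 = 3866*(592 - 91228)/7 = (3866/7)*(-90636) = -50056968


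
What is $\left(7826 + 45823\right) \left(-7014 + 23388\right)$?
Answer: $878448726$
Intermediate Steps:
$\left(7826 + 45823\right) \left(-7014 + 23388\right) = 53649 \cdot 16374 = 878448726$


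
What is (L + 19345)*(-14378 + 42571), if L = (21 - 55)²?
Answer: 577984693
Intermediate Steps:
L = 1156 (L = (-34)² = 1156)
(L + 19345)*(-14378 + 42571) = (1156 + 19345)*(-14378 + 42571) = 20501*28193 = 577984693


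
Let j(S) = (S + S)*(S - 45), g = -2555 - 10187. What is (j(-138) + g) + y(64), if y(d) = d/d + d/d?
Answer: 37768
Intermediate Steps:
g = -12742
y(d) = 2 (y(d) = 1 + 1 = 2)
j(S) = 2*S*(-45 + S) (j(S) = (2*S)*(-45 + S) = 2*S*(-45 + S))
(j(-138) + g) + y(64) = (2*(-138)*(-45 - 138) - 12742) + 2 = (2*(-138)*(-183) - 12742) + 2 = (50508 - 12742) + 2 = 37766 + 2 = 37768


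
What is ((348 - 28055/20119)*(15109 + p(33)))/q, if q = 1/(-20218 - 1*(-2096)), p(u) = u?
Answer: -61726204523828/649 ≈ -9.5110e+10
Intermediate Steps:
q = -1/18122 (q = 1/(-20218 + 2096) = 1/(-18122) = -1/18122 ≈ -5.5182e-5)
((348 - 28055/20119)*(15109 + p(33)))/q = ((348 - 28055/20119)*(15109 + 33))/(-1/18122) = ((348 - 28055*1/20119)*15142)*(-18122) = ((348 - 905/649)*15142)*(-18122) = ((224947/649)*15142)*(-18122) = (3406147474/649)*(-18122) = -61726204523828/649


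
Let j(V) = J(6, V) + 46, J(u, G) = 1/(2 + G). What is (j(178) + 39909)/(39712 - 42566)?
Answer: -7191901/513720 ≈ -14.000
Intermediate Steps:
j(V) = 46 + 1/(2 + V) (j(V) = 1/(2 + V) + 46 = 46 + 1/(2 + V))
(j(178) + 39909)/(39712 - 42566) = ((93 + 46*178)/(2 + 178) + 39909)/(39712 - 42566) = ((93 + 8188)/180 + 39909)/(-2854) = ((1/180)*8281 + 39909)*(-1/2854) = (8281/180 + 39909)*(-1/2854) = (7191901/180)*(-1/2854) = -7191901/513720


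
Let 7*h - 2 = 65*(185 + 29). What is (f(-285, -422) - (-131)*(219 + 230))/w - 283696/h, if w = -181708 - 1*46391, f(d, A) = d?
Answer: -56723717792/396664161 ≈ -143.00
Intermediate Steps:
h = 13912/7 (h = 2/7 + (65*(185 + 29))/7 = 2/7 + (65*214)/7 = 2/7 + (1/7)*13910 = 2/7 + 13910/7 = 13912/7 ≈ 1987.4)
w = -228099 (w = -181708 - 46391 = -228099)
(f(-285, -422) - (-131)*(219 + 230))/w - 283696/h = (-285 - (-131)*(219 + 230))/(-228099) - 283696/13912/7 = (-285 - (-131)*449)*(-1/228099) - 283696*7/13912 = (-285 - 1*(-58819))*(-1/228099) - 248234/1739 = (-285 + 58819)*(-1/228099) - 248234/1739 = 58534*(-1/228099) - 248234/1739 = -58534/228099 - 248234/1739 = -56723717792/396664161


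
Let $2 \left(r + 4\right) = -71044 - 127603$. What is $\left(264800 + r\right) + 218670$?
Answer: $\frac{768285}{2} \approx 3.8414 \cdot 10^{5}$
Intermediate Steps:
$r = - \frac{198655}{2}$ ($r = -4 + \frac{-71044 - 127603}{2} = -4 + \frac{1}{2} \left(-198647\right) = -4 - \frac{198647}{2} = - \frac{198655}{2} \approx -99328.0$)
$\left(264800 + r\right) + 218670 = \left(264800 - \frac{198655}{2}\right) + 218670 = \frac{330945}{2} + 218670 = \frac{768285}{2}$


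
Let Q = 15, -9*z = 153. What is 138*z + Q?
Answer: -2331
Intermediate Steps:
z = -17 (z = -⅑*153 = -17)
138*z + Q = 138*(-17) + 15 = -2346 + 15 = -2331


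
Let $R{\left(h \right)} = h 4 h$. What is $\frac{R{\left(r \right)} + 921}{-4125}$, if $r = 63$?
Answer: $- \frac{509}{125} \approx -4.072$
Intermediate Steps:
$R{\left(h \right)} = 4 h^{2}$ ($R{\left(h \right)} = 4 h h = 4 h^{2}$)
$\frac{R{\left(r \right)} + 921}{-4125} = \frac{4 \cdot 63^{2} + 921}{-4125} = \left(4 \cdot 3969 + 921\right) \left(- \frac{1}{4125}\right) = \left(15876 + 921\right) \left(- \frac{1}{4125}\right) = 16797 \left(- \frac{1}{4125}\right) = - \frac{509}{125}$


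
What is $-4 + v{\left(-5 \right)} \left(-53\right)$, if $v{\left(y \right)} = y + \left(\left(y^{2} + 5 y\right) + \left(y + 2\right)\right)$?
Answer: $420$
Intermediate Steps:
$v{\left(y \right)} = 2 + y^{2} + 7 y$ ($v{\left(y \right)} = y + \left(\left(y^{2} + 5 y\right) + \left(2 + y\right)\right) = y + \left(2 + y^{2} + 6 y\right) = 2 + y^{2} + 7 y$)
$-4 + v{\left(-5 \right)} \left(-53\right) = -4 + \left(2 + \left(-5\right)^{2} + 7 \left(-5\right)\right) \left(-53\right) = -4 + \left(2 + 25 - 35\right) \left(-53\right) = -4 - -424 = -4 + 424 = 420$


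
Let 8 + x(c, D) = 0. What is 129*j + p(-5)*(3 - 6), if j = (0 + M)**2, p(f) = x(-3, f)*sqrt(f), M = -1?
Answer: 129 + 24*I*sqrt(5) ≈ 129.0 + 53.666*I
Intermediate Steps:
x(c, D) = -8 (x(c, D) = -8 + 0 = -8)
p(f) = -8*sqrt(f)
j = 1 (j = (0 - 1)**2 = (-1)**2 = 1)
129*j + p(-5)*(3 - 6) = 129*1 + (-8*I*sqrt(5))*(3 - 6) = 129 - 8*I*sqrt(5)*(-3) = 129 + 24*I*sqrt(5)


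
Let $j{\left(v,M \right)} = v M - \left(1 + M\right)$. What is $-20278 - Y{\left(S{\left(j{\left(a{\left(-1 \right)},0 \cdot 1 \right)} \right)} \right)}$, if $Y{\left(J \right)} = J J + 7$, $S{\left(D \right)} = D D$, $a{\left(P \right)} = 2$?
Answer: $-20286$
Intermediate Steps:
$j{\left(v,M \right)} = -1 - M + M v$ ($j{\left(v,M \right)} = M v - \left(1 + M\right) = -1 - M + M v$)
$S{\left(D \right)} = D^{2}$
$Y{\left(J \right)} = 7 + J^{2}$ ($Y{\left(J \right)} = J^{2} + 7 = 7 + J^{2}$)
$-20278 - Y{\left(S{\left(j{\left(a{\left(-1 \right)},0 \cdot 1 \right)} \right)} \right)} = -20278 - \left(7 + \left(\left(-1 - 0 \cdot 1 + 0 \cdot 1 \cdot 2\right)^{2}\right)^{2}\right) = -20278 - \left(7 + \left(\left(-1 - 0 + 0 \cdot 2\right)^{2}\right)^{2}\right) = -20278 - \left(7 + \left(\left(-1 + 0 + 0\right)^{2}\right)^{2}\right) = -20278 - \left(7 + \left(\left(-1\right)^{2}\right)^{2}\right) = -20278 - \left(7 + 1^{2}\right) = -20278 - \left(7 + 1\right) = -20278 - 8 = -20286$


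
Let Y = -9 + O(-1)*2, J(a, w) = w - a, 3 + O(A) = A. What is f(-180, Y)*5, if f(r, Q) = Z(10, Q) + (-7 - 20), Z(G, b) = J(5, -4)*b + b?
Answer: 545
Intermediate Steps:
O(A) = -3 + A
Z(G, b) = -8*b (Z(G, b) = (-4 - 1*5)*b + b = (-4 - 5)*b + b = -9*b + b = -8*b)
Y = -17 (Y = -9 + (-3 - 1)*2 = -9 - 4*2 = -9 - 8 = -17)
f(r, Q) = -27 - 8*Q (f(r, Q) = -8*Q + (-7 - 20) = -8*Q - 27 = -27 - 8*Q)
f(-180, Y)*5 = (-27 - 8*(-17))*5 = (-27 + 136)*5 = 109*5 = 545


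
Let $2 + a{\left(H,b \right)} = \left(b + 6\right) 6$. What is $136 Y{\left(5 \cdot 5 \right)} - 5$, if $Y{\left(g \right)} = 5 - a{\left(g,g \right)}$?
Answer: $-24349$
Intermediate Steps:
$a{\left(H,b \right)} = 34 + 6 b$ ($a{\left(H,b \right)} = -2 + \left(b + 6\right) 6 = -2 + \left(6 + b\right) 6 = -2 + \left(36 + 6 b\right) = 34 + 6 b$)
$Y{\left(g \right)} = -29 - 6 g$ ($Y{\left(g \right)} = 5 - \left(34 + 6 g\right) = -29 - 6 g$)
$136 Y{\left(5 \cdot 5 \right)} - 5 = 136 \left(-29 - 6 \cdot 5 \cdot 5\right) - 5 = 136 \left(-29 - 150\right) - 5 = 136 \left(-179\right) - 5 = -24344 - 5 = -24349$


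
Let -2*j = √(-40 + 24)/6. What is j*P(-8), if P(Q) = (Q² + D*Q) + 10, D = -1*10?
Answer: -154*I/3 ≈ -51.333*I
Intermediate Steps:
D = -10
j = -I/3 (j = -√(-40 + 24)/(2*6) = -√(-16)/(2*6) = -4*I/(2*6) = -I/3 ≈ -0.33333*I)
P(Q) = 10 + Q² - 10*Q (P(Q) = (Q² - 10*Q) + 10 = 10 + Q² - 10*Q)
j*P(-8) = (-I/3)*(10 + (-8)² - 10*(-8)) = (-I/3)*(10 + 64 + 80) = -I/3*154 = -154*I/3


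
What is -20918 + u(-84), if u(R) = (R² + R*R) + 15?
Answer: -6791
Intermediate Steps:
u(R) = 15 + 2*R² (u(R) = (R² + R²) + 15 = 2*R² + 15 = 15 + 2*R²)
-20918 + u(-84) = -20918 + (15 + 2*(-84)²) = -20918 + (15 + 2*7056) = -20918 + (15 + 14112) = -20918 + 14127 = -6791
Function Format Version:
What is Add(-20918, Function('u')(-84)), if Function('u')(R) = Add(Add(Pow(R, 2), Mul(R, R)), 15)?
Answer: -6791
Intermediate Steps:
Function('u')(R) = Add(15, Mul(2, Pow(R, 2))) (Function('u')(R) = Add(Add(Pow(R, 2), Pow(R, 2)), 15) = Add(Mul(2, Pow(R, 2)), 15) = Add(15, Mul(2, Pow(R, 2))))
Add(-20918, Function('u')(-84)) = Add(-20918, Add(15, Mul(2, Pow(-84, 2)))) = Add(-20918, Add(15, Mul(2, 7056))) = Add(-20918, Add(15, 14112)) = Add(-20918, 14127) = -6791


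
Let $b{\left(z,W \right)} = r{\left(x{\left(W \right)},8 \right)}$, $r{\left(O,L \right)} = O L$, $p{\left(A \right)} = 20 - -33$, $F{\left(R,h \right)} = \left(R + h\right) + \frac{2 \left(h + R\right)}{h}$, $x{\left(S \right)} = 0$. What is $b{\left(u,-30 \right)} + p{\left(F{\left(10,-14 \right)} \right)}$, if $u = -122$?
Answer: $53$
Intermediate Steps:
$F{\left(R,h \right)} = R + h + \frac{2 R + 2 h}{h}$ ($F{\left(R,h \right)} = \left(R + h\right) + \frac{2 \left(R + h\right)}{h} = \left(R + h\right) + \frac{2 R + 2 h}{h} = R + h + \frac{2 R + 2 h}{h}$)
$p{\left(A \right)} = 53$ ($p{\left(A \right)} = 20 + 33 = 53$)
$r{\left(O,L \right)} = L O$
$b{\left(z,W \right)} = 0$ ($b{\left(z,W \right)} = 8 \cdot 0 = 0$)
$b{\left(u,-30 \right)} + p{\left(F{\left(10,-14 \right)} \right)} = 0 + 53 = 53$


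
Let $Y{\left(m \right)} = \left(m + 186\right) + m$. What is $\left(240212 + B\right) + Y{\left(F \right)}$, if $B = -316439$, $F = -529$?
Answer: $-77099$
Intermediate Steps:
$Y{\left(m \right)} = 186 + 2 m$ ($Y{\left(m \right)} = \left(186 + m\right) + m = 186 + 2 m$)
$\left(240212 + B\right) + Y{\left(F \right)} = \left(240212 - 316439\right) + \left(186 + 2 \left(-529\right)\right) = -76227 + \left(186 - 1058\right) = -76227 - 872 = -77099$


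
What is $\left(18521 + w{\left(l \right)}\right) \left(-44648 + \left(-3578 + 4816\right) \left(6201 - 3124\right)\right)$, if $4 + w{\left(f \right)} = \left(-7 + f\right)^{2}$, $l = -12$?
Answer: $71069591284$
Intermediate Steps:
$w{\left(f \right)} = -4 + \left(-7 + f\right)^{2}$
$\left(18521 + w{\left(l \right)}\right) \left(-44648 + \left(-3578 + 4816\right) \left(6201 - 3124\right)\right) = \left(18521 - \left(4 - \left(-7 - 12\right)^{2}\right)\right) \left(-44648 + \left(-3578 + 4816\right) \left(6201 - 3124\right)\right) = \left(18521 - \left(4 - \left(-19\right)^{2}\right)\right) \left(-44648 + 1238 \cdot 3077\right) = \left(18521 + \left(-4 + 361\right)\right) \left(-44648 + 3809326\right) = \left(18521 + 357\right) 3764678 = 18878 \cdot 3764678 = 71069591284$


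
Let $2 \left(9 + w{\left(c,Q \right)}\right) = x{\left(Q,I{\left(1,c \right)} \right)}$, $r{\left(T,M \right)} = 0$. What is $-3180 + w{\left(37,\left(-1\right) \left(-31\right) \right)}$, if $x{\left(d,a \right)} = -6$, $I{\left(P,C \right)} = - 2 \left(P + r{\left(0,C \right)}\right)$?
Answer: $-3192$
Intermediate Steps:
$I{\left(P,C \right)} = - 2 P$ ($I{\left(P,C \right)} = - 2 \left(P + 0\right) = - 2 P$)
$w{\left(c,Q \right)} = -12$ ($w{\left(c,Q \right)} = -9 + \frac{1}{2} \left(-6\right) = -9 - 3 = -12$)
$-3180 + w{\left(37,\left(-1\right) \left(-31\right) \right)} = -3180 - 12 = -3192$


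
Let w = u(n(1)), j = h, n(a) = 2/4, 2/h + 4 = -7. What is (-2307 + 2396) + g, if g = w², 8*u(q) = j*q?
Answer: 689217/7744 ≈ 89.000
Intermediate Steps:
h = -2/11 (h = 2/(-4 - 7) = 2/(-11) = 2*(-1/11) = -2/11 ≈ -0.18182)
n(a) = ½ (n(a) = 2*(¼) = ½)
j = -2/11 ≈ -0.18182
u(q) = -q/44 (u(q) = (-2*q/11)/8 = -q/44)
w = -1/88 (w = -1/44*½ = -1/88 ≈ -0.011364)
g = 1/7744 (g = (-1/88)² = 1/7744 ≈ 0.00012913)
(-2307 + 2396) + g = (-2307 + 2396) + 1/7744 = 89 + 1/7744 = 689217/7744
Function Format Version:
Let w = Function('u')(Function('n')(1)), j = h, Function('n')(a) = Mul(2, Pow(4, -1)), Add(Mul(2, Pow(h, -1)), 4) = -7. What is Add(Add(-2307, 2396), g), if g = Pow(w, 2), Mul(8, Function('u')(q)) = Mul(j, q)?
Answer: Rational(689217, 7744) ≈ 89.000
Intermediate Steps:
h = Rational(-2, 11) (h = Mul(2, Pow(Add(-4, -7), -1)) = Mul(2, Pow(-11, -1)) = Mul(2, Rational(-1, 11)) = Rational(-2, 11) ≈ -0.18182)
Function('n')(a) = Rational(1, 2) (Function('n')(a) = Mul(2, Rational(1, 4)) = Rational(1, 2))
j = Rational(-2, 11) ≈ -0.18182
Function('u')(q) = Mul(Rational(-1, 44), q) (Function('u')(q) = Mul(Rational(1, 8), Mul(Rational(-2, 11), q)) = Mul(Rational(-1, 44), q))
w = Rational(-1, 88) (w = Mul(Rational(-1, 44), Rational(1, 2)) = Rational(-1, 88) ≈ -0.011364)
g = Rational(1, 7744) (g = Pow(Rational(-1, 88), 2) = Rational(1, 7744) ≈ 0.00012913)
Add(Add(-2307, 2396), g) = Add(Add(-2307, 2396), Rational(1, 7744)) = Add(89, Rational(1, 7744)) = Rational(689217, 7744)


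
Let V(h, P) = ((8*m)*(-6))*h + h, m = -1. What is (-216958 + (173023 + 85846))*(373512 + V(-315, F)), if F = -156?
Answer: 15007365147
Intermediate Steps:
V(h, P) = 49*h (V(h, P) = ((8*(-1))*(-6))*h + h = (-8*(-6))*h + h = 48*h + h = 49*h)
(-216958 + (173023 + 85846))*(373512 + V(-315, F)) = (-216958 + (173023 + 85846))*(373512 + 49*(-315)) = (-216958 + 258869)*(373512 - 15435) = 41911*358077 = 15007365147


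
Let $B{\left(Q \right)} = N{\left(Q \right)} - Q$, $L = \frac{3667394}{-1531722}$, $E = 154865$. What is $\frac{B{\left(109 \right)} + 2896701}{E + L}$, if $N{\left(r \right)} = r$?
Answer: $\frac{2218470324561}{118603230068} \approx 18.705$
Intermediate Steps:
$L = - \frac{1833697}{765861}$ ($L = 3667394 \left(- \frac{1}{1531722}\right) = - \frac{1833697}{765861} \approx -2.3943$)
$B{\left(Q \right)} = 0$ ($B{\left(Q \right)} = Q - Q = 0$)
$\frac{B{\left(109 \right)} + 2896701}{E + L} = \frac{0 + 2896701}{154865 - \frac{1833697}{765861}} = \frac{2896701}{\frac{118603230068}{765861}} = 2896701 \cdot \frac{765861}{118603230068} = \frac{2218470324561}{118603230068}$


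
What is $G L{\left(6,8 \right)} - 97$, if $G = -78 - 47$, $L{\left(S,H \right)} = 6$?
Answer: $-847$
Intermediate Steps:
$G = -125$
$G L{\left(6,8 \right)} - 97 = \left(-125\right) 6 - 97 = -750 - 97 = -847$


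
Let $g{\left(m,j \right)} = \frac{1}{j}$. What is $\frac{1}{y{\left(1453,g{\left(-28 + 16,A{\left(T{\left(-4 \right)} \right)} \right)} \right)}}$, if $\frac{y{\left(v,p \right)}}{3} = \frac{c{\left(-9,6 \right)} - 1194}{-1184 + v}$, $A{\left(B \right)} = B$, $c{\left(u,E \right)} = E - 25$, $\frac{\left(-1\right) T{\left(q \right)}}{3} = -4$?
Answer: $- \frac{269}{3639} \approx -0.073921$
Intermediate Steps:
$T{\left(q \right)} = 12$ ($T{\left(q \right)} = \left(-3\right) \left(-4\right) = 12$)
$c{\left(u,E \right)} = -25 + E$
$y{\left(v,p \right)} = - \frac{3639}{-1184 + v}$ ($y{\left(v,p \right)} = 3 \frac{\left(-25 + 6\right) - 1194}{-1184 + v} = 3 \frac{-19 - 1194}{-1184 + v} = 3 \left(- \frac{1213}{-1184 + v}\right) = - \frac{3639}{-1184 + v}$)
$\frac{1}{y{\left(1453,g{\left(-28 + 16,A{\left(T{\left(-4 \right)} \right)} \right)} \right)}} = \frac{1}{\left(-3639\right) \frac{1}{-1184 + 1453}} = \frac{1}{\left(-3639\right) \frac{1}{269}} = \frac{1}{- \frac{3639}{269}} = - \frac{269}{3639}$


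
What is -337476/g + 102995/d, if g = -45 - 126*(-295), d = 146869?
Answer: -15247024423/1817503875 ≈ -8.3890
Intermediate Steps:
g = 37125 (g = -45 + 37170 = 37125)
-337476/g + 102995/d = -337476/37125 + 102995/146869 = -337476*1/37125 + 102995*(1/146869) = -112492/12375 + 102995/146869 = -15247024423/1817503875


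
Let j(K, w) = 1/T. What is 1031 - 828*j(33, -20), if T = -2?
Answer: 1445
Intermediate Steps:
j(K, w) = -1/2 (j(K, w) = 1/(-2) = -1/2)
1031 - 828*j(33, -20) = 1031 - 828*(-1/2) = 1031 + 414 = 1445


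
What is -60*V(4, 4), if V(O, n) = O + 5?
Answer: -540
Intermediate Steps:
V(O, n) = 5 + O
-60*V(4, 4) = -60*(5 + 4) = -60*9 = -540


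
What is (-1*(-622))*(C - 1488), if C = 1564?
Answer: 47272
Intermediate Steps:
(-1*(-622))*(C - 1488) = (-1*(-622))*(1564 - 1488) = 622*76 = 47272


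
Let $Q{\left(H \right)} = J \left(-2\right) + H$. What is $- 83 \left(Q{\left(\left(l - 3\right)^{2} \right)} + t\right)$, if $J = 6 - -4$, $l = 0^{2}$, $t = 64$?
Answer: $-4399$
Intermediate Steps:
$l = 0$
$J = 10$ ($J = 6 + 4 = 10$)
$Q{\left(H \right)} = -20 + H$ ($Q{\left(H \right)} = 10 \left(-2\right) + H = -20 + H$)
$- 83 \left(Q{\left(\left(l - 3\right)^{2} \right)} + t\right) = - 83 \left(\left(-20 + \left(0 - 3\right)^{2}\right) + 64\right) = - 83 \left(\left(-20 + \left(-3\right)^{2}\right) + 64\right) = - 83 \left(\left(-20 + 9\right) + 64\right) = - 83 \left(-11 + 64\right) = \left(-83\right) 53 = -4399$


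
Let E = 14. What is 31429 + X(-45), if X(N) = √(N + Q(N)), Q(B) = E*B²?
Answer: 31429 + 3*√3145 ≈ 31597.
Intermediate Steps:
Q(B) = 14*B²
X(N) = √(N + 14*N²)
31429 + X(-45) = 31429 + √(-45*(1 + 14*(-45))) = 31429 + √(-45*(1 - 630)) = 31429 + √(-45*(-629)) = 31429 + √28305 = 31429 + 3*√3145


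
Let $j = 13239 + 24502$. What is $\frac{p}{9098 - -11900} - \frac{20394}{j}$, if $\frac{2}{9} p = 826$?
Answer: $- \frac{26177265}{72044138} \approx -0.36335$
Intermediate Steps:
$p = 3717$ ($p = \frac{9}{2} \cdot 826 = 3717$)
$j = 37741$
$\frac{p}{9098 - -11900} - \frac{20394}{j} = \frac{3717}{9098 - -11900} - \frac{20394}{37741} = \frac{3717}{9098 + 11900} - \frac{1854}{3431} = \frac{3717}{20998} - \frac{1854}{3431} = - \frac{26177265}{72044138}$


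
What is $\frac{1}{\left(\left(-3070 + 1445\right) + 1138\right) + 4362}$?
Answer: $\frac{1}{3875} \approx 0.00025806$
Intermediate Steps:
$\frac{1}{\left(\left(-3070 + 1445\right) + 1138\right) + 4362} = \frac{1}{\left(-1625 + 1138\right) + 4362} = \frac{1}{-487 + 4362} = \frac{1}{3875}$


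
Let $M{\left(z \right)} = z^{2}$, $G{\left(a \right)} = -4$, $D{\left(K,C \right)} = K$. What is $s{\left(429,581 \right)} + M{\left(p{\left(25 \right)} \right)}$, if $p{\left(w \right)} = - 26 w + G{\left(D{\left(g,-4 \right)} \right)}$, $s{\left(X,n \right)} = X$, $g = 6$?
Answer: $428145$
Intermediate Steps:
$p{\left(w \right)} = -4 - 26 w$ ($p{\left(w \right)} = - 26 w - 4 = -4 - 26 w$)
$s{\left(429,581 \right)} + M{\left(p{\left(25 \right)} \right)} = 429 + \left(-4 - 650\right)^{2} = 429 + \left(-654\right)^{2} = 429 + 427716 = 428145$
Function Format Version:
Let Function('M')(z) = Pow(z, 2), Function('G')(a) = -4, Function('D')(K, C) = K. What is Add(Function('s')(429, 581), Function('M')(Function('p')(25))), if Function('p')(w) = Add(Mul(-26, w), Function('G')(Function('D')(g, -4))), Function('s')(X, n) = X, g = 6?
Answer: 428145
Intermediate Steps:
Function('p')(w) = Add(-4, Mul(-26, w)) (Function('p')(w) = Add(Mul(-26, w), -4) = Add(-4, Mul(-26, w)))
Add(Function('s')(429, 581), Function('M')(Function('p')(25))) = Add(429, Pow(Add(-4, Mul(-26, 25)), 2)) = Add(429, Pow(Add(-4, -650), 2)) = Add(429, Pow(-654, 2)) = Add(429, 427716) = 428145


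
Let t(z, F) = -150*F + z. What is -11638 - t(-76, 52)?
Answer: -3762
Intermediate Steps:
t(z, F) = z - 150*F
-11638 - t(-76, 52) = -11638 - (-76 - 150*52) = -11638 - (-76 - 7800) = -11638 - 1*(-7876) = -11638 + 7876 = -3762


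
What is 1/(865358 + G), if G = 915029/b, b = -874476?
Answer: 874476/756733887379 ≈ 1.1556e-6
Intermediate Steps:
G = -915029/874476 (G = 915029/(-874476) = 915029*(-1/874476) = -915029/874476 ≈ -1.0464)
1/(865358 + G) = 1/(865358 - 915029/874476) = 1/(756733887379/874476) = 874476/756733887379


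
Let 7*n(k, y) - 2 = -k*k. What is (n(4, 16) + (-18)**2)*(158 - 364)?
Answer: -66332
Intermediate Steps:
n(k, y) = 2/7 - k**2/7 (n(k, y) = 2/7 + (-k*k)/7 = 2/7 + (-k**2)/7 = 2/7 - k**2/7)
(n(4, 16) + (-18)**2)*(158 - 364) = ((2/7 - 1/7*4**2) + (-18)**2)*(158 - 364) = ((2/7 - 1/7*16) + 324)*(-206) = ((2/7 - 16/7) + 324)*(-206) = (-2 + 324)*(-206) = 322*(-206) = -66332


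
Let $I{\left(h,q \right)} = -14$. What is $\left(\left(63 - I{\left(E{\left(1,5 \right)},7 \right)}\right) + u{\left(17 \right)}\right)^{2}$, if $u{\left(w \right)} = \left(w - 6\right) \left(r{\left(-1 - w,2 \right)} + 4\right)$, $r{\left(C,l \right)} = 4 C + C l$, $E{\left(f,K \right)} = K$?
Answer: $1138489$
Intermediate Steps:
$u{\left(w \right)} = \left(-6 + w\right) \left(-2 - 6 w\right)$ ($u{\left(w \right)} = \left(w - 6\right) \left(\left(-1 - w\right) \left(4 + 2\right) + 4\right) = \left(-6 + w\right) \left(\left(-1 - w\right) 6 + 4\right) = \left(-6 + w\right) \left(\left(-6 - 6 w\right) + 4\right) = \left(-6 + w\right) \left(-2 - 6 w\right)$)
$\left(\left(63 - I{\left(E{\left(1,5 \right)},7 \right)}\right) + u{\left(17 \right)}\right)^{2} = \left(\left(63 - -14\right) + \left(12 - 6 \cdot 17^{2} + 34 \cdot 17\right)\right)^{2} = \left(\left(63 + 14\right) + \left(12 - 1734 + 578\right)\right)^{2} = \left(77 + \left(12 - 1734 + 578\right)\right)^{2} = \left(77 - 1144\right)^{2} = \left(-1067\right)^{2} = 1138489$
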